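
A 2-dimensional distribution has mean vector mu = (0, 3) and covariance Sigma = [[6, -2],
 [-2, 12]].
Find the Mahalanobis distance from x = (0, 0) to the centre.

Step 1 — centre the observation: (x - mu) = (0, -3).

Step 2 — invert Sigma. det(Sigma) = 6·12 - (-2)² = 68.
  Sigma^{-1} = (1/det) · [[d, -b], [-b, a]] = [[0.1765, 0.0294],
 [0.0294, 0.0882]].

Step 3 — form the quadratic (x - mu)^T · Sigma^{-1} · (x - mu):
  Sigma^{-1} · (x - mu) = (-0.0882, -0.2647).
  (x - mu)^T · [Sigma^{-1} · (x - mu)] = (0)·(-0.0882) + (-3)·(-0.2647) = 0.7941.

Step 4 — take square root: d = √(0.7941) ≈ 0.8911.

d(x, mu) = √(0.7941) ≈ 0.8911


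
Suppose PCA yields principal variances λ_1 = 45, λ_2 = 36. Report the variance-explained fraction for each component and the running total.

Step 1 — total variance = trace(Sigma) = Σ λ_i = 45 + 36 = 81.

Step 2 — fraction explained by component i = λ_i / Σ λ:
  PC1: 45/81 = 0.5556
  PC2: 36/81 = 0.4444

Step 3 — cumulative fraction after k components = (λ_1 + ... + λ_k) / Σ λ:
  k = 1: 45/81 = 0.5556
  k = 2: (45 + 36)/81 = 81/81 = 1

Summary (fraction, with percent):

explained: PC1 0.5556 (55.56%), PC2 0.4444 (44.44%);  cumulative: 0.5556, 1


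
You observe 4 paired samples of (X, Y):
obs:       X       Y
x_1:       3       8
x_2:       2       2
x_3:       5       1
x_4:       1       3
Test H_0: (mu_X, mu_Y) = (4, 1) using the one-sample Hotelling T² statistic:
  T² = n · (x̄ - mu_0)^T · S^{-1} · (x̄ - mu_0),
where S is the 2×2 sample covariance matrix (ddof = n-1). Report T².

Step 1 — sample mean vector:
  mean(X) = (3 + 2 + 5 + 1) / 4 = 11/4 = 2.75
  mean(Y) = (8 + 2 + 1 + 3) / 4 = 14/4 = 3.5
  x̄ = (2.75, 3.5),  deviation x̄ - mu_0 = (2.75, 3.5) - (4, 1) = (-1.25, 2.5).

Step 2 — sample covariance matrix, S[i,j] = (1/(n-1)) · Σ_k (x_{k,i} - mean_i) · (x_{k,j} - mean_j), divisor n-1 = 3:
  S[X,X] = ((0.25)·(0.25) + (-0.75)·(-0.75) + (2.25)·(2.25) + (-1.75)·(-1.75)) / 3 = 8.75/3 = 2.9167
  S[X,Y] = ((0.25)·(4.5) + (-0.75)·(-1.5) + (2.25)·(-2.5) + (-1.75)·(-0.5)) / 3 = -2.5/3 = -0.8333
  S[Y,Y] = ((4.5)·(4.5) + (-1.5)·(-1.5) + (-2.5)·(-2.5) + (-0.5)·(-0.5)) / 3 = 29/3 = 9.6667
  S = [[2.9167, -0.8333],
 [-0.8333, 9.6667]].

Step 3 — invert S. det(S) = 2.9167·9.6667 - (-0.8333)² = 27.5.
  S^{-1} = (1/det) · [[d, -b], [-b, a]] = [[0.3515, 0.0303],
 [0.0303, 0.1061]].

Step 4 — quadratic form (x̄ - mu_0)^T · S^{-1} · (x̄ - mu_0):
  S^{-1} · (x̄ - mu_0) = (-0.3636, 0.2273),
  (x̄ - mu_0)^T · [...] = (-1.25)·(-0.3636) + (2.5)·(0.2273) = 1.0227.

Step 5 — scale by n: T² = 4 · 1.0227 = 4.0909.

T² ≈ 4.0909


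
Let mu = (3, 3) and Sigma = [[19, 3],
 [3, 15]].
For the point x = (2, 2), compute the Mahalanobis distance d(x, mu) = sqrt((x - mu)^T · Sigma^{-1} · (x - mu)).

Step 1 — centre the observation: (x - mu) = (-1, -1).

Step 2 — invert Sigma. det(Sigma) = 19·15 - (3)² = 276.
  Sigma^{-1} = (1/det) · [[d, -b], [-b, a]] = [[0.0543, -0.0109],
 [-0.0109, 0.0688]].

Step 3 — form the quadratic (x - mu)^T · Sigma^{-1} · (x - mu):
  Sigma^{-1} · (x - mu) = (-0.0435, -0.058).
  (x - mu)^T · [Sigma^{-1} · (x - mu)] = (-1)·(-0.0435) + (-1)·(-0.058) = 0.1014.

Step 4 — take square root: d = √(0.1014) ≈ 0.3185.

d(x, mu) = √(0.1014) ≈ 0.3185


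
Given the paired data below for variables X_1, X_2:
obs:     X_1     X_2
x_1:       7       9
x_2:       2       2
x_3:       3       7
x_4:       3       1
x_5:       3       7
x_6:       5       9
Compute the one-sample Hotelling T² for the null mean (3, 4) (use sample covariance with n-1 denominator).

Step 1 — sample mean vector:
  mean(X_1) = (7 + 2 + 3 + 3 + 3 + 5) / 6 = 23/6 = 3.8333
  mean(X_2) = (9 + 2 + 7 + 1 + 7 + 9) / 6 = 35/6 = 5.8333
  x̄ = (3.8333, 5.8333),  deviation x̄ - mu_0 = (3.8333, 5.8333) - (3, 4) = (0.8333, 1.8333).

Step 2 — sample covariance matrix, S[i,j] = (1/(n-1)) · Σ_k (x_{k,i} - mean_i) · (x_{k,j} - mean_j), divisor n-1 = 5:
  S[X_1,X_1] = ((3.1667)·(3.1667) + (-1.8333)·(-1.8333) + (-0.8333)·(-0.8333) + (-0.8333)·(-0.8333) + (-0.8333)·(-0.8333) + (1.1667)·(1.1667)) / 5 = 16.8333/5 = 3.3667
  S[X_1,X_2] = ((3.1667)·(3.1667) + (-1.8333)·(-3.8333) + (-0.8333)·(1.1667) + (-0.8333)·(-4.8333) + (-0.8333)·(1.1667) + (1.1667)·(3.1667)) / 5 = 22.8333/5 = 4.5667
  S[X_2,X_2] = ((3.1667)·(3.1667) + (-3.8333)·(-3.8333) + (1.1667)·(1.1667) + (-4.8333)·(-4.8333) + (1.1667)·(1.1667) + (3.1667)·(3.1667)) / 5 = 60.8333/5 = 12.1667
  S = [[3.3667, 4.5667],
 [4.5667, 12.1667]].

Step 3 — invert S. det(S) = 3.3667·12.1667 - (4.5667)² = 20.1067.
  S^{-1} = (1/det) · [[d, -b], [-b, a]] = [[0.6051, -0.2271],
 [-0.2271, 0.1674]].

Step 4 — quadratic form (x̄ - mu_0)^T · S^{-1} · (x̄ - mu_0):
  S^{-1} · (x̄ - mu_0) = (0.0879, 0.1177),
  (x̄ - mu_0)^T · [...] = (0.8333)·(0.0879) + (1.8333)·(0.1177) = 0.289.

Step 5 — scale by n: T² = 6 · 0.289 = 1.7341.

T² ≈ 1.7341


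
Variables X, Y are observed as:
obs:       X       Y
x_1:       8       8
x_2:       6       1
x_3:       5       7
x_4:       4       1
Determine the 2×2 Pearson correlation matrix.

Step 1 — column means:
  mean(X) = (8 + 6 + 5 + 4) / 4 = 23/4 = 5.75
  mean(Y) = (8 + 1 + 7 + 1) / 4 = 17/4 = 4.25

Step 2 — sample variances and covariances s[i,j] = (1/(n-1)) · Σ_k (x_{k,i} - mean_i) · (x_{k,j} - mean_j), with n-1 = 3:
  s[X,X] = ((2.25)·(2.25) + (0.25)·(0.25) + (-0.75)·(-0.75) + (-1.75)·(-1.75)) / 3 = 8.75/3 = 2.9167
  s[X,Y] = ((2.25)·(3.75) + (0.25)·(-3.25) + (-0.75)·(2.75) + (-1.75)·(-3.25)) / 3 = 11.25/3 = 3.75
  s[Y,Y] = ((3.75)·(3.75) + (-3.25)·(-3.25) + (2.75)·(2.75) + (-3.25)·(-3.25)) / 3 = 42.75/3 = 14.25
  Sample standard deviations s_i = √(s[i,i]):
  s(X) = √(2.9167) = 1.7078
  s(Y) = √(14.25) = 3.7749

Step 3 — r_{ij} = s_{ij} / (s_i · s_j):
  r[X,X] = 1 (diagonal).
  r[X,Y] = 3.75 / (1.7078 · 3.7749) = 3.75 / 6.4469 = 0.5817
  r[Y,Y] = 1 (diagonal).

R is symmetric with unit diagonal. Assembling:

R = [[1, 0.5817],
 [0.5817, 1]]


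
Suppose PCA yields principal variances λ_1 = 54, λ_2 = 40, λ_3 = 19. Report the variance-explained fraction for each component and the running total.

Step 1 — total variance = trace(Sigma) = Σ λ_i = 54 + 40 + 19 = 113.

Step 2 — fraction explained by component i = λ_i / Σ λ:
  PC1: 54/113 = 0.4779
  PC2: 40/113 = 0.354
  PC3: 19/113 = 0.1681

Step 3 — cumulative fraction after k components = (λ_1 + ... + λ_k) / Σ λ:
  k = 1: 54/113 = 0.4779
  k = 2: (54 + 40)/113 = 94/113 = 0.8319
  k = 3: (54 + 40 + 19)/113 = 113/113 = 1

Summary (fraction, with percent):

explained: PC1 0.4779 (47.79%), PC2 0.354 (35.4%), PC3 0.1681 (16.81%);  cumulative: 0.4779, 0.8319, 1


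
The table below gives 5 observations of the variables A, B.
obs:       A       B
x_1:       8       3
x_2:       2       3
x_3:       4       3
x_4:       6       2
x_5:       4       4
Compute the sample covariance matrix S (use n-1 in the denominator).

Step 1 — column means:
  mean(A) = (8 + 2 + 4 + 6 + 4) / 5 = 24/5 = 4.8
  mean(B) = (3 + 3 + 3 + 2 + 4) / 5 = 15/5 = 3

Step 2 — sample covariance S[i,j] = (1/(n-1)) · Σ_k (x_{k,i} - mean_i) · (x_{k,j} - mean_j), with n-1 = 4.
  S[A,A] = ((3.2)·(3.2) + (-2.8)·(-2.8) + (-0.8)·(-0.8) + (1.2)·(1.2) + (-0.8)·(-0.8)) / 4 = 20.8/4 = 5.2
  S[A,B] = ((3.2)·(0) + (-2.8)·(0) + (-0.8)·(0) + (1.2)·(-1) + (-0.8)·(1)) / 4 = -2/4 = -0.5
  S[B,B] = ((0)·(0) + (0)·(0) + (0)·(0) + (-1)·(-1) + (1)·(1)) / 4 = 2/4 = 0.5

S is symmetric (S[j,i] = S[i,j]). Assembling:

S = [[5.2, -0.5],
 [-0.5, 0.5]]


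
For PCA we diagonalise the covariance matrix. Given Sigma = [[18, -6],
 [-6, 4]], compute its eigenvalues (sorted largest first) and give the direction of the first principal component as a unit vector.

Step 1 — characteristic polynomial of 2×2 Sigma:
  det(Sigma - λI) = λ² - trace · λ + det = 0.
  trace = 18 + 4 = 22, det = 18·4 - (-6)² = 36.
Step 2 — discriminant:
  Δ = trace² - 4·det = 484 - 144 = 340.
Step 3 — eigenvalues:
  λ = (trace ± √Δ)/2 = (22 ± 18.4391)/2,
  λ_1 = 20.2195,  λ_2 = 1.7805.

Step 4 — unit eigenvector for λ_1: solve (Sigma - λ_1 I)v = 0. First row:
  (18 - 20.2195)·v_x + (-6)·v_y = 0, i.e. (-2.2195)·v_x + (-6)·v_y = 0,
  so v ∝ (b, λ_1 - a) = (-6, 2.2195); multiply by -1 so the first entry is positive: u = (6, -2.2195).
  ||u|| = √((6)² + (-2.2195)²) = √(40.9264) ≈ 6.3974,
  v_1 = u/||u|| ≈ (0.9379, -0.3469) (||v_1|| = 1).

λ_1 = 20.2195,  λ_2 = 1.7805;  v_1 ≈ (0.9379, -0.3469)


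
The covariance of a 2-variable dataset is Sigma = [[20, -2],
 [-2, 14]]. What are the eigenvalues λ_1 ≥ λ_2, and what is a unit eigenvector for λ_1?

Step 1 — characteristic polynomial of 2×2 Sigma:
  det(Sigma - λI) = λ² - trace · λ + det = 0.
  trace = 20 + 14 = 34, det = 20·14 - (-2)² = 276.
Step 2 — discriminant:
  Δ = trace² - 4·det = 1156 - 1104 = 52.
Step 3 — eigenvalues:
  λ = (trace ± √Δ)/2 = (34 ± 7.2111)/2,
  λ_1 = 20.6056,  λ_2 = 13.3944.

Step 4 — unit eigenvector for λ_1: solve (Sigma - λ_1 I)v = 0. First row:
  (20 - 20.6056)·v_x + (-2)·v_y = 0, i.e. (-0.6056)·v_x + (-2)·v_y = 0,
  so v ∝ (b, λ_1 - a) = (-2, 0.6056); multiply by -1 so the first entry is positive: u = (2, -0.6056).
  ||u|| = √((2)² + (-0.6056)²) = √(4.3667) ≈ 2.0897,
  v_1 = u/||u|| ≈ (0.9571, -0.2898) (||v_1|| = 1).

λ_1 = 20.6056,  λ_2 = 13.3944;  v_1 ≈ (0.9571, -0.2898)


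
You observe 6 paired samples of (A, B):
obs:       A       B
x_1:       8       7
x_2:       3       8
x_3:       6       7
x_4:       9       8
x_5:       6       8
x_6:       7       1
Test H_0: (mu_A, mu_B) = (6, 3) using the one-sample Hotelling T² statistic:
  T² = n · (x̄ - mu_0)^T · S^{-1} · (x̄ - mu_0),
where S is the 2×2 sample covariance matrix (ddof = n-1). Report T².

Step 1 — sample mean vector:
  mean(A) = (8 + 3 + 6 + 9 + 6 + 7) / 6 = 39/6 = 6.5
  mean(B) = (7 + 8 + 7 + 8 + 8 + 1) / 6 = 39/6 = 6.5
  x̄ = (6.5, 6.5),  deviation x̄ - mu_0 = (6.5, 6.5) - (6, 3) = (0.5, 3.5).

Step 2 — sample covariance matrix, S[i,j] = (1/(n-1)) · Σ_k (x_{k,i} - mean_i) · (x_{k,j} - mean_j), divisor n-1 = 5:
  S[A,A] = ((1.5)·(1.5) + (-3.5)·(-3.5) + (-0.5)·(-0.5) + (2.5)·(2.5) + (-0.5)·(-0.5) + (0.5)·(0.5)) / 5 = 21.5/5 = 4.3
  S[A,B] = ((1.5)·(0.5) + (-3.5)·(1.5) + (-0.5)·(0.5) + (2.5)·(1.5) + (-0.5)·(1.5) + (0.5)·(-5.5)) / 5 = -4.5/5 = -0.9
  S[B,B] = ((0.5)·(0.5) + (1.5)·(1.5) + (0.5)·(0.5) + (1.5)·(1.5) + (1.5)·(1.5) + (-5.5)·(-5.5)) / 5 = 37.5/5 = 7.5
  S = [[4.3, -0.9],
 [-0.9, 7.5]].

Step 3 — invert S. det(S) = 4.3·7.5 - (-0.9)² = 31.44.
  S^{-1} = (1/det) · [[d, -b], [-b, a]] = [[0.2385, 0.0286],
 [0.0286, 0.1368]].

Step 4 — quadratic form (x̄ - mu_0)^T · S^{-1} · (x̄ - mu_0):
  S^{-1} · (x̄ - mu_0) = (0.2195, 0.493),
  (x̄ - mu_0)^T · [...] = (0.5)·(0.2195) + (3.5)·(0.493) = 1.8352.

Step 5 — scale by n: T² = 6 · 1.8352 = 11.0115.

T² ≈ 11.0115


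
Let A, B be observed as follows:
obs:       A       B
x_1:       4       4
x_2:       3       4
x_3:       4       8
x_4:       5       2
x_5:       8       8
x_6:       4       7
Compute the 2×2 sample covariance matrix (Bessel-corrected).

Step 1 — column means:
  mean(A) = (4 + 3 + 4 + 5 + 8 + 4) / 6 = 28/6 = 4.6667
  mean(B) = (4 + 4 + 8 + 2 + 8 + 7) / 6 = 33/6 = 5.5

Step 2 — sample covariance S[i,j] = (1/(n-1)) · Σ_k (x_{k,i} - mean_i) · (x_{k,j} - mean_j), with n-1 = 5.
  S[A,A] = ((-0.6667)·(-0.6667) + (-1.6667)·(-1.6667) + (-0.6667)·(-0.6667) + (0.3333)·(0.3333) + (3.3333)·(3.3333) + (-0.6667)·(-0.6667)) / 5 = 15.3333/5 = 3.0667
  S[A,B] = ((-0.6667)·(-1.5) + (-1.6667)·(-1.5) + (-0.6667)·(2.5) + (0.3333)·(-3.5) + (3.3333)·(2.5) + (-0.6667)·(1.5)) / 5 = 8/5 = 1.6
  S[B,B] = ((-1.5)·(-1.5) + (-1.5)·(-1.5) + (2.5)·(2.5) + (-3.5)·(-3.5) + (2.5)·(2.5) + (1.5)·(1.5)) / 5 = 31.5/5 = 6.3

S is symmetric (S[j,i] = S[i,j]). Assembling:

S = [[3.0667, 1.6],
 [1.6, 6.3]]


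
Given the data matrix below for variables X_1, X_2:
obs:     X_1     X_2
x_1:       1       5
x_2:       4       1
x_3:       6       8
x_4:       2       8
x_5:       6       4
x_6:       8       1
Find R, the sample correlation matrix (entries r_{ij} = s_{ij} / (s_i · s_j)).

Step 1 — column means:
  mean(X_1) = (1 + 4 + 6 + 2 + 6 + 8) / 6 = 27/6 = 4.5
  mean(X_2) = (5 + 1 + 8 + 8 + 4 + 1) / 6 = 27/6 = 4.5

Step 2 — sample variances and covariances s[i,j] = (1/(n-1)) · Σ_k (x_{k,i} - mean_i) · (x_{k,j} - mean_j), with n-1 = 5:
  s[X_1,X_1] = ((-3.5)·(-3.5) + (-0.5)·(-0.5) + (1.5)·(1.5) + (-2.5)·(-2.5) + (1.5)·(1.5) + (3.5)·(3.5)) / 5 = 35.5/5 = 7.1
  s[X_1,X_2] = ((-3.5)·(0.5) + (-0.5)·(-3.5) + (1.5)·(3.5) + (-2.5)·(3.5) + (1.5)·(-0.5) + (3.5)·(-3.5)) / 5 = -16.5/5 = -3.3
  s[X_2,X_2] = ((0.5)·(0.5) + (-3.5)·(-3.5) + (3.5)·(3.5) + (3.5)·(3.5) + (-0.5)·(-0.5) + (-3.5)·(-3.5)) / 5 = 49.5/5 = 9.9
  Sample standard deviations s_i = √(s[i,i]):
  s(X_1) = √(7.1) = 2.6646
  s(X_2) = √(9.9) = 3.1464

Step 3 — r_{ij} = s_{ij} / (s_i · s_j):
  r[X_1,X_1] = 1 (diagonal).
  r[X_1,X_2] = -3.3 / (2.6646 · 3.1464) = -3.3 / 8.3839 = -0.3936
  r[X_2,X_2] = 1 (diagonal).

R is symmetric with unit diagonal. Assembling:

R = [[1, -0.3936],
 [-0.3936, 1]]


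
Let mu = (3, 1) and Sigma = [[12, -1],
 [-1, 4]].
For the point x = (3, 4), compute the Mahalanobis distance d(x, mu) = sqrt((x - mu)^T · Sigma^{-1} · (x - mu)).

Step 1 — centre the observation: (x - mu) = (0, 3).

Step 2 — invert Sigma. det(Sigma) = 12·4 - (-1)² = 47.
  Sigma^{-1} = (1/det) · [[d, -b], [-b, a]] = [[0.0851, 0.0213],
 [0.0213, 0.2553]].

Step 3 — form the quadratic (x - mu)^T · Sigma^{-1} · (x - mu):
  Sigma^{-1} · (x - mu) = (0.0638, 0.766).
  (x - mu)^T · [Sigma^{-1} · (x - mu)] = (0)·(0.0638) + (3)·(0.766) = 2.2979.

Step 4 — take square root: d = √(2.2979) ≈ 1.5159.

d(x, mu) = √(2.2979) ≈ 1.5159


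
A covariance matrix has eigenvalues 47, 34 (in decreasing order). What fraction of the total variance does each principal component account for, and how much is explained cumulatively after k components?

Step 1 — total variance = trace(Sigma) = Σ λ_i = 47 + 34 = 81.

Step 2 — fraction explained by component i = λ_i / Σ λ:
  PC1: 47/81 = 0.5802
  PC2: 34/81 = 0.4198

Step 3 — cumulative fraction after k components = (λ_1 + ... + λ_k) / Σ λ:
  k = 1: 47/81 = 0.5802
  k = 2: (47 + 34)/81 = 81/81 = 1

Summary (fraction, with percent):

explained: PC1 0.5802 (58.02%), PC2 0.4198 (41.98%);  cumulative: 0.5802, 1


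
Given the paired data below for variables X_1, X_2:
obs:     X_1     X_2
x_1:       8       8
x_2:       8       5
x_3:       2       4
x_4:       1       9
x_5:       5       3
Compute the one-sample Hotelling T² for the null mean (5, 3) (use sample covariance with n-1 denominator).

Step 1 — sample mean vector:
  mean(X_1) = (8 + 8 + 2 + 1 + 5) / 5 = 24/5 = 4.8
  mean(X_2) = (8 + 5 + 4 + 9 + 3) / 5 = 29/5 = 5.8
  x̄ = (4.8, 5.8),  deviation x̄ - mu_0 = (4.8, 5.8) - (5, 3) = (-0.2, 2.8).

Step 2 — sample covariance matrix, S[i,j] = (1/(n-1)) · Σ_k (x_{k,i} - mean_i) · (x_{k,j} - mean_j), divisor n-1 = 4:
  S[X_1,X_1] = ((3.2)·(3.2) + (3.2)·(3.2) + (-2.8)·(-2.8) + (-3.8)·(-3.8) + (0.2)·(0.2)) / 4 = 42.8/4 = 10.7
  S[X_1,X_2] = ((3.2)·(2.2) + (3.2)·(-0.8) + (-2.8)·(-1.8) + (-3.8)·(3.2) + (0.2)·(-2.8)) / 4 = -3.2/4 = -0.8
  S[X_2,X_2] = ((2.2)·(2.2) + (-0.8)·(-0.8) + (-1.8)·(-1.8) + (3.2)·(3.2) + (-2.8)·(-2.8)) / 4 = 26.8/4 = 6.7
  S = [[10.7, -0.8],
 [-0.8, 6.7]].

Step 3 — invert S. det(S) = 10.7·6.7 - (-0.8)² = 71.05.
  S^{-1} = (1/det) · [[d, -b], [-b, a]] = [[0.0943, 0.0113],
 [0.0113, 0.1506]].

Step 4 — quadratic form (x̄ - mu_0)^T · S^{-1} · (x̄ - mu_0):
  S^{-1} · (x̄ - mu_0) = (0.0127, 0.4194),
  (x̄ - mu_0)^T · [...] = (-0.2)·(0.0127) + (2.8)·(0.4194) = 1.1719.

Step 5 — scale by n: T² = 5 · 1.1719 = 5.8593.

T² ≈ 5.8593


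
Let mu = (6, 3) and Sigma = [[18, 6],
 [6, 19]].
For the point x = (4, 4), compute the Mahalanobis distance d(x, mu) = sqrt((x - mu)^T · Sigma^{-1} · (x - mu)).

Step 1 — centre the observation: (x - mu) = (-2, 1).

Step 2 — invert Sigma. det(Sigma) = 18·19 - (6)² = 306.
  Sigma^{-1} = (1/det) · [[d, -b], [-b, a]] = [[0.0621, -0.0196],
 [-0.0196, 0.0588]].

Step 3 — form the quadratic (x - mu)^T · Sigma^{-1} · (x - mu):
  Sigma^{-1} · (x - mu) = (-0.1438, 0.098).
  (x - mu)^T · [Sigma^{-1} · (x - mu)] = (-2)·(-0.1438) + (1)·(0.098) = 0.3856.

Step 4 — take square root: d = √(0.3856) ≈ 0.621.

d(x, mu) = √(0.3856) ≈ 0.621


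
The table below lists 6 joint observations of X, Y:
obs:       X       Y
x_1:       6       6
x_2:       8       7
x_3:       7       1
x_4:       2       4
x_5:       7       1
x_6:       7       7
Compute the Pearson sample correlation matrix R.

Step 1 — column means:
  mean(X) = (6 + 8 + 7 + 2 + 7 + 7) / 6 = 37/6 = 6.1667
  mean(Y) = (6 + 7 + 1 + 4 + 1 + 7) / 6 = 26/6 = 4.3333

Step 2 — sample variances and covariances s[i,j] = (1/(n-1)) · Σ_k (x_{k,i} - mean_i) · (x_{k,j} - mean_j), with n-1 = 5:
  s[X,X] = ((-0.1667)·(-0.1667) + (1.8333)·(1.8333) + (0.8333)·(0.8333) + (-4.1667)·(-4.1667) + (0.8333)·(0.8333) + (0.8333)·(0.8333)) / 5 = 22.8333/5 = 4.5667
  s[X,Y] = ((-0.1667)·(1.6667) + (1.8333)·(2.6667) + (0.8333)·(-3.3333) + (-4.1667)·(-0.3333) + (0.8333)·(-3.3333) + (0.8333)·(2.6667)) / 5 = 2.6667/5 = 0.5333
  s[Y,Y] = ((1.6667)·(1.6667) + (2.6667)·(2.6667) + (-3.3333)·(-3.3333) + (-0.3333)·(-0.3333) + (-3.3333)·(-3.3333) + (2.6667)·(2.6667)) / 5 = 39.3333/5 = 7.8667
  Sample standard deviations s_i = √(s[i,i]):
  s(X) = √(4.5667) = 2.137
  s(Y) = √(7.8667) = 2.8048

Step 3 — r_{ij} = s_{ij} / (s_i · s_j):
  r[X,X] = 1 (diagonal).
  r[X,Y] = 0.5333 / (2.137 · 2.8048) = 0.5333 / 5.9937 = 0.089
  r[Y,Y] = 1 (diagonal).

R is symmetric with unit diagonal. Assembling:

R = [[1, 0.089],
 [0.089, 1]]


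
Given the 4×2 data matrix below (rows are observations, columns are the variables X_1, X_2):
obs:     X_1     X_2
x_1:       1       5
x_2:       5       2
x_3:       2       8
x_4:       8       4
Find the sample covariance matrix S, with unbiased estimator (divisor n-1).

Step 1 — column means:
  mean(X_1) = (1 + 5 + 2 + 8) / 4 = 16/4 = 4
  mean(X_2) = (5 + 2 + 8 + 4) / 4 = 19/4 = 4.75

Step 2 — sample covariance S[i,j] = (1/(n-1)) · Σ_k (x_{k,i} - mean_i) · (x_{k,j} - mean_j), with n-1 = 3.
  S[X_1,X_1] = ((-3)·(-3) + (1)·(1) + (-2)·(-2) + (4)·(4)) / 3 = 30/3 = 10
  S[X_1,X_2] = ((-3)·(0.25) + (1)·(-2.75) + (-2)·(3.25) + (4)·(-0.75)) / 3 = -13/3 = -4.3333
  S[X_2,X_2] = ((0.25)·(0.25) + (-2.75)·(-2.75) + (3.25)·(3.25) + (-0.75)·(-0.75)) / 3 = 18.75/3 = 6.25

S is symmetric (S[j,i] = S[i,j]). Assembling:

S = [[10, -4.3333],
 [-4.3333, 6.25]]


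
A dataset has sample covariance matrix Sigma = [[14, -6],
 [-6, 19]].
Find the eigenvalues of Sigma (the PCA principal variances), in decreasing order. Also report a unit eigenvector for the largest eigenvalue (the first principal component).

Step 1 — characteristic polynomial of 2×2 Sigma:
  det(Sigma - λI) = λ² - trace · λ + det = 0.
  trace = 14 + 19 = 33, det = 14·19 - (-6)² = 230.
Step 2 — discriminant:
  Δ = trace² - 4·det = 1089 - 920 = 169.
Step 3 — eigenvalues:
  λ = (trace ± √Δ)/2 = (33 ± 13)/2,
  λ_1 = 23,  λ_2 = 10.

Step 4 — unit eigenvector for λ_1: solve (Sigma - λ_1 I)v = 0. First row:
  (14 - 23)·v_x + (-6)·v_y = 0, i.e. (-9)·v_x + (-6)·v_y = 0,
  so v ∝ (b, λ_1 - a) = (-6, 9); multiply by -1 so the first entry is positive: u = (6, -9).
  ||u|| = √((6)² + (-9)²) = √(117) ≈ 10.8167,
  v_1 = u/||u|| ≈ (0.5547, -0.8321) (||v_1|| = 1).

λ_1 = 23,  λ_2 = 10;  v_1 ≈ (0.5547, -0.8321)


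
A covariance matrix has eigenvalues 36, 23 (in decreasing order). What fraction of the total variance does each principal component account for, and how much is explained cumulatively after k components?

Step 1 — total variance = trace(Sigma) = Σ λ_i = 36 + 23 = 59.

Step 2 — fraction explained by component i = λ_i / Σ λ:
  PC1: 36/59 = 0.6102
  PC2: 23/59 = 0.3898

Step 3 — cumulative fraction after k components = (λ_1 + ... + λ_k) / Σ λ:
  k = 1: 36/59 = 0.6102
  k = 2: (36 + 23)/59 = 59/59 = 1

Summary (fraction, with percent):

explained: PC1 0.6102 (61.02%), PC2 0.3898 (38.98%);  cumulative: 0.6102, 1


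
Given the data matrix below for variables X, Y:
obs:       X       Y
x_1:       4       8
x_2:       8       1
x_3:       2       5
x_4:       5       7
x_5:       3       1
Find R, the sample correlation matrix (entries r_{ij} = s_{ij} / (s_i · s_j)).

Step 1 — column means:
  mean(X) = (4 + 8 + 2 + 5 + 3) / 5 = 22/5 = 4.4
  mean(Y) = (8 + 1 + 5 + 7 + 1) / 5 = 22/5 = 4.4

Step 2 — sample variances and covariances s[i,j] = (1/(n-1)) · Σ_k (x_{k,i} - mean_i) · (x_{k,j} - mean_j), with n-1 = 4:
  s[X,X] = ((-0.4)·(-0.4) + (3.6)·(3.6) + (-2.4)·(-2.4) + (0.6)·(0.6) + (-1.4)·(-1.4)) / 4 = 21.2/4 = 5.3
  s[X,Y] = ((-0.4)·(3.6) + (3.6)·(-3.4) + (-2.4)·(0.6) + (0.6)·(2.6) + (-1.4)·(-3.4)) / 4 = -8.8/4 = -2.2
  s[Y,Y] = ((3.6)·(3.6) + (-3.4)·(-3.4) + (0.6)·(0.6) + (2.6)·(2.6) + (-3.4)·(-3.4)) / 4 = 43.2/4 = 10.8
  Sample standard deviations s_i = √(s[i,i]):
  s(X) = √(5.3) = 2.3022
  s(Y) = √(10.8) = 3.2863

Step 3 — r_{ij} = s_{ij} / (s_i · s_j):
  r[X,X] = 1 (diagonal).
  r[X,Y] = -2.2 / (2.3022 · 3.2863) = -2.2 / 7.5657 = -0.2908
  r[Y,Y] = 1 (diagonal).

R is symmetric with unit diagonal. Assembling:

R = [[1, -0.2908],
 [-0.2908, 1]]


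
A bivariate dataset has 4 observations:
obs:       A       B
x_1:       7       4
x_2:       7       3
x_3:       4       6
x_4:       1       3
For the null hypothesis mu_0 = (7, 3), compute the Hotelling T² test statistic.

Step 1 — sample mean vector:
  mean(A) = (7 + 7 + 4 + 1) / 4 = 19/4 = 4.75
  mean(B) = (4 + 3 + 6 + 3) / 4 = 16/4 = 4
  x̄ = (4.75, 4),  deviation x̄ - mu_0 = (4.75, 4) - (7, 3) = (-2.25, 1).

Step 2 — sample covariance matrix, S[i,j] = (1/(n-1)) · Σ_k (x_{k,i} - mean_i) · (x_{k,j} - mean_j), divisor n-1 = 3:
  S[A,A] = ((2.25)·(2.25) + (2.25)·(2.25) + (-0.75)·(-0.75) + (-3.75)·(-3.75)) / 3 = 24.75/3 = 8.25
  S[A,B] = ((2.25)·(0) + (2.25)·(-1) + (-0.75)·(2) + (-3.75)·(-1)) / 3 = 0/3 = 0
  S[B,B] = ((0)·(0) + (-1)·(-1) + (2)·(2) + (-1)·(-1)) / 3 = 6/3 = 2
  S = [[8.25, 0],
 [0, 2]].

Step 3 — invert S. det(S) = 8.25·2 - (0)² = 16.5.
  S^{-1} = (1/det) · [[d, -b], [-b, a]] = [[0.1212, 0],
 [0, 0.5]].

Step 4 — quadratic form (x̄ - mu_0)^T · S^{-1} · (x̄ - mu_0):
  S^{-1} · (x̄ - mu_0) = (-0.2727, 0.5),
  (x̄ - mu_0)^T · [...] = (-2.25)·(-0.2727) + (1)·(0.5) = 1.1136.

Step 5 — scale by n: T² = 4 · 1.1136 = 4.4545.

T² ≈ 4.4545


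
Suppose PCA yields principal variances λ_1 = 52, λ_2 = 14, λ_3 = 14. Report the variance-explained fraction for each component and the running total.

Step 1 — total variance = trace(Sigma) = Σ λ_i = 52 + 14 + 14 = 80.

Step 2 — fraction explained by component i = λ_i / Σ λ:
  PC1: 52/80 = 0.65
  PC2: 14/80 = 0.175
  PC3: 14/80 = 0.175

Step 3 — cumulative fraction after k components = (λ_1 + ... + λ_k) / Σ λ:
  k = 1: 52/80 = 0.65
  k = 2: (52 + 14)/80 = 66/80 = 0.825
  k = 3: (52 + 14 + 14)/80 = 80/80 = 1

Summary (fraction, with percent):

explained: PC1 0.65 (65%), PC2 0.175 (17.5%), PC3 0.175 (17.5%);  cumulative: 0.65, 0.825, 1


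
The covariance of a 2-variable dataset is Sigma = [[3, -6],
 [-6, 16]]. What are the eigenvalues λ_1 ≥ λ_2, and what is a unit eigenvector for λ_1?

Step 1 — characteristic polynomial of 2×2 Sigma:
  det(Sigma - λI) = λ² - trace · λ + det = 0.
  trace = 3 + 16 = 19, det = 3·16 - (-6)² = 12.
Step 2 — discriminant:
  Δ = trace² - 4·det = 361 - 48 = 313.
Step 3 — eigenvalues:
  λ = (trace ± √Δ)/2 = (19 ± 17.6918)/2,
  λ_1 = 18.3459,  λ_2 = 0.6541.

Step 4 — unit eigenvector for λ_1: solve (Sigma - λ_1 I)v = 0. First row:
  (3 - 18.3459)·v_x + (-6)·v_y = 0, i.e. (-15.3459)·v_x + (-6)·v_y = 0,
  so v ∝ (b, λ_1 - a) = (-6, 15.3459); multiply by -1 so the first entry is positive: u = (6, -15.3459).
  ||u|| = √((6)² + (-15.3459)²) = √(271.4967) ≈ 16.4772,
  v_1 = u/||u|| ≈ (0.3641, -0.9313) (||v_1|| = 1).

λ_1 = 18.3459,  λ_2 = 0.6541;  v_1 ≈ (0.3641, -0.9313)


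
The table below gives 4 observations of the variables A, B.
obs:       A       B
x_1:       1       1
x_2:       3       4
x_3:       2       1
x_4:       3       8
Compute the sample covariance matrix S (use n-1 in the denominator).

Step 1 — column means:
  mean(A) = (1 + 3 + 2 + 3) / 4 = 9/4 = 2.25
  mean(B) = (1 + 4 + 1 + 8) / 4 = 14/4 = 3.5

Step 2 — sample covariance S[i,j] = (1/(n-1)) · Σ_k (x_{k,i} - mean_i) · (x_{k,j} - mean_j), with n-1 = 3.
  S[A,A] = ((-1.25)·(-1.25) + (0.75)·(0.75) + (-0.25)·(-0.25) + (0.75)·(0.75)) / 3 = 2.75/3 = 0.9167
  S[A,B] = ((-1.25)·(-2.5) + (0.75)·(0.5) + (-0.25)·(-2.5) + (0.75)·(4.5)) / 3 = 7.5/3 = 2.5
  S[B,B] = ((-2.5)·(-2.5) + (0.5)·(0.5) + (-2.5)·(-2.5) + (4.5)·(4.5)) / 3 = 33/3 = 11

S is symmetric (S[j,i] = S[i,j]). Assembling:

S = [[0.9167, 2.5],
 [2.5, 11]]


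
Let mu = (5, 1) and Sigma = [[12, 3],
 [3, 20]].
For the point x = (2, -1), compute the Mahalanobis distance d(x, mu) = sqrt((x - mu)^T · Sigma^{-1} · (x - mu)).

Step 1 — centre the observation: (x - mu) = (-3, -2).

Step 2 — invert Sigma. det(Sigma) = 12·20 - (3)² = 231.
  Sigma^{-1} = (1/det) · [[d, -b], [-b, a]] = [[0.0866, -0.013],
 [-0.013, 0.0519]].

Step 3 — form the quadratic (x - mu)^T · Sigma^{-1} · (x - mu):
  Sigma^{-1} · (x - mu) = (-0.2338, -0.0649).
  (x - mu)^T · [Sigma^{-1} · (x - mu)] = (-3)·(-0.2338) + (-2)·(-0.0649) = 0.8312.

Step 4 — take square root: d = √(0.8312) ≈ 0.9117.

d(x, mu) = √(0.8312) ≈ 0.9117


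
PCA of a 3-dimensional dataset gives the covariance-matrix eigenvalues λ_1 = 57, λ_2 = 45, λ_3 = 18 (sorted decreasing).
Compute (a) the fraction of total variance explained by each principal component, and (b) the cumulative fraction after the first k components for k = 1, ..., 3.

Step 1 — total variance = trace(Sigma) = Σ λ_i = 57 + 45 + 18 = 120.

Step 2 — fraction explained by component i = λ_i / Σ λ:
  PC1: 57/120 = 0.475
  PC2: 45/120 = 0.375
  PC3: 18/120 = 0.15

Step 3 — cumulative fraction after k components = (λ_1 + ... + λ_k) / Σ λ:
  k = 1: 57/120 = 0.475
  k = 2: (57 + 45)/120 = 102/120 = 0.85
  k = 3: (57 + 45 + 18)/120 = 120/120 = 1

Summary (fraction, with percent):

explained: PC1 0.475 (47.5%), PC2 0.375 (37.5%), PC3 0.15 (15%);  cumulative: 0.475, 0.85, 1


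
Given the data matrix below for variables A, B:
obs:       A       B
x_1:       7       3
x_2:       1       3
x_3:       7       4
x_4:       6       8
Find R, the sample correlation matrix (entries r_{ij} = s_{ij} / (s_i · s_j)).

Step 1 — column means:
  mean(A) = (7 + 1 + 7 + 6) / 4 = 21/4 = 5.25
  mean(B) = (3 + 3 + 4 + 8) / 4 = 18/4 = 4.5

Step 2 — sample variances and covariances s[i,j] = (1/(n-1)) · Σ_k (x_{k,i} - mean_i) · (x_{k,j} - mean_j), with n-1 = 3:
  s[A,A] = ((1.75)·(1.75) + (-4.25)·(-4.25) + (1.75)·(1.75) + (0.75)·(0.75)) / 3 = 24.75/3 = 8.25
  s[A,B] = ((1.75)·(-1.5) + (-4.25)·(-1.5) + (1.75)·(-0.5) + (0.75)·(3.5)) / 3 = 5.5/3 = 1.8333
  s[B,B] = ((-1.5)·(-1.5) + (-1.5)·(-1.5) + (-0.5)·(-0.5) + (3.5)·(3.5)) / 3 = 17/3 = 5.6667
  Sample standard deviations s_i = √(s[i,i]):
  s(A) = √(8.25) = 2.8723
  s(B) = √(5.6667) = 2.3805

Step 3 — r_{ij} = s_{ij} / (s_i · s_j):
  r[A,A] = 1 (diagonal).
  r[A,B] = 1.8333 / (2.8723 · 2.3805) = 1.8333 / 6.8374 = 0.2681
  r[B,B] = 1 (diagonal).

R is symmetric with unit diagonal. Assembling:

R = [[1, 0.2681],
 [0.2681, 1]]


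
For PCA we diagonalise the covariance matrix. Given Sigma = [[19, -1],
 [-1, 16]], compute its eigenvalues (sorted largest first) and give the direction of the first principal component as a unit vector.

Step 1 — characteristic polynomial of 2×2 Sigma:
  det(Sigma - λI) = λ² - trace · λ + det = 0.
  trace = 19 + 16 = 35, det = 19·16 - (-1)² = 303.
Step 2 — discriminant:
  Δ = trace² - 4·det = 1225 - 1212 = 13.
Step 3 — eigenvalues:
  λ = (trace ± √Δ)/2 = (35 ± 3.6056)/2,
  λ_1 = 19.3028,  λ_2 = 15.6972.

Step 4 — unit eigenvector for λ_1: solve (Sigma - λ_1 I)v = 0. First row:
  (19 - 19.3028)·v_x + (-1)·v_y = 0, i.e. (-0.3028)·v_x + (-1)·v_y = 0,
  so v ∝ (b, λ_1 - a) = (-1, 0.3028); multiply by -1 so the first entry is positive: u = (1, -0.3028).
  ||u|| = √((1)² + (-0.3028)²) = √(1.0917) ≈ 1.0448,
  v_1 = u/||u|| ≈ (0.9571, -0.2898) (||v_1|| = 1).

λ_1 = 19.3028,  λ_2 = 15.6972;  v_1 ≈ (0.9571, -0.2898)


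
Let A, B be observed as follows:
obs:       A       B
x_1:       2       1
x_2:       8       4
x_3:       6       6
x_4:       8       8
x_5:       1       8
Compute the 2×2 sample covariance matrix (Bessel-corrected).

Step 1 — column means:
  mean(A) = (2 + 8 + 6 + 8 + 1) / 5 = 25/5 = 5
  mean(B) = (1 + 4 + 6 + 8 + 8) / 5 = 27/5 = 5.4

Step 2 — sample covariance S[i,j] = (1/(n-1)) · Σ_k (x_{k,i} - mean_i) · (x_{k,j} - mean_j), with n-1 = 4.
  S[A,A] = ((-3)·(-3) + (3)·(3) + (1)·(1) + (3)·(3) + (-4)·(-4)) / 4 = 44/4 = 11
  S[A,B] = ((-3)·(-4.4) + (3)·(-1.4) + (1)·(0.6) + (3)·(2.6) + (-4)·(2.6)) / 4 = 7/4 = 1.75
  S[B,B] = ((-4.4)·(-4.4) + (-1.4)·(-1.4) + (0.6)·(0.6) + (2.6)·(2.6) + (2.6)·(2.6)) / 4 = 35.2/4 = 8.8

S is symmetric (S[j,i] = S[i,j]). Assembling:

S = [[11, 1.75],
 [1.75, 8.8]]


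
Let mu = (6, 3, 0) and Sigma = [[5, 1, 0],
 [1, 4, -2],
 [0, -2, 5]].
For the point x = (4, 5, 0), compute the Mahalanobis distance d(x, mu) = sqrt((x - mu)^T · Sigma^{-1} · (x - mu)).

Step 1 — centre the observation: (x - mu) = (-2, 2, 0).

Step 2 — invert Sigma (cofactor / det for 3×3, or solve directly):
  Sigma^{-1} = [[0.2133, -0.0667, -0.0267],
 [-0.0667, 0.3333, 0.1333],
 [-0.0267, 0.1333, 0.2533]].

Step 3 — form the quadratic (x - mu)^T · Sigma^{-1} · (x - mu):
  Sigma^{-1} · (x - mu) = (-0.56, 0.8, 0.32).
  (x - mu)^T · [Sigma^{-1} · (x - mu)] = (-2)·(-0.56) + (2)·(0.8) + (0)·(0.32) = 2.72.

Step 4 — take square root: d = √(2.72) ≈ 1.6492.

d(x, mu) = √(2.72) ≈ 1.6492


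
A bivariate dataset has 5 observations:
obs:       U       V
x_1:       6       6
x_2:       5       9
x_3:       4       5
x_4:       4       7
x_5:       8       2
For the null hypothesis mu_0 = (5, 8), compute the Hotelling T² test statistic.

Step 1 — sample mean vector:
  mean(U) = (6 + 5 + 4 + 4 + 8) / 5 = 27/5 = 5.4
  mean(V) = (6 + 9 + 5 + 7 + 2) / 5 = 29/5 = 5.8
  x̄ = (5.4, 5.8),  deviation x̄ - mu_0 = (5.4, 5.8) - (5, 8) = (0.4, -2.2).

Step 2 — sample covariance matrix, S[i,j] = (1/(n-1)) · Σ_k (x_{k,i} - mean_i) · (x_{k,j} - mean_j), divisor n-1 = 4:
  S[U,U] = ((0.6)·(0.6) + (-0.4)·(-0.4) + (-1.4)·(-1.4) + (-1.4)·(-1.4) + (2.6)·(2.6)) / 4 = 11.2/4 = 2.8
  S[U,V] = ((0.6)·(0.2) + (-0.4)·(3.2) + (-1.4)·(-0.8) + (-1.4)·(1.2) + (2.6)·(-3.8)) / 4 = -11.6/4 = -2.9
  S[V,V] = ((0.2)·(0.2) + (3.2)·(3.2) + (-0.8)·(-0.8) + (1.2)·(1.2) + (-3.8)·(-3.8)) / 4 = 26.8/4 = 6.7
  S = [[2.8, -2.9],
 [-2.9, 6.7]].

Step 3 — invert S. det(S) = 2.8·6.7 - (-2.9)² = 10.35.
  S^{-1} = (1/det) · [[d, -b], [-b, a]] = [[0.6473, 0.2802],
 [0.2802, 0.2705]].

Step 4 — quadratic form (x̄ - mu_0)^T · S^{-1} · (x̄ - mu_0):
  S^{-1} · (x̄ - mu_0) = (-0.3575, -0.4831),
  (x̄ - mu_0)^T · [...] = (0.4)·(-0.3575) + (-2.2)·(-0.4831) = 0.9198.

Step 5 — scale by n: T² = 5 · 0.9198 = 4.599.

T² ≈ 4.599


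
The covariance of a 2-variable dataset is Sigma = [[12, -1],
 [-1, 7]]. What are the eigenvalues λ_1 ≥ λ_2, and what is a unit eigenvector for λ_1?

Step 1 — characteristic polynomial of 2×2 Sigma:
  det(Sigma - λI) = λ² - trace · λ + det = 0.
  trace = 12 + 7 = 19, det = 12·7 - (-1)² = 83.
Step 2 — discriminant:
  Δ = trace² - 4·det = 361 - 332 = 29.
Step 3 — eigenvalues:
  λ = (trace ± √Δ)/2 = (19 ± 5.3852)/2,
  λ_1 = 12.1926,  λ_2 = 6.8074.

Step 4 — unit eigenvector for λ_1: solve (Sigma - λ_1 I)v = 0. First row:
  (12 - 12.1926)·v_x + (-1)·v_y = 0, i.e. (-0.1926)·v_x + (-1)·v_y = 0,
  so v ∝ (b, λ_1 - a) = (-1, 0.1926); multiply by -1 so the first entry is positive: u = (1, -0.1926).
  ||u|| = √((1)² + (-0.1926)²) = √(1.0371) ≈ 1.0184,
  v_1 = u/||u|| ≈ (0.982, -0.1891) (||v_1|| = 1).

λ_1 = 12.1926,  λ_2 = 6.8074;  v_1 ≈ (0.982, -0.1891)


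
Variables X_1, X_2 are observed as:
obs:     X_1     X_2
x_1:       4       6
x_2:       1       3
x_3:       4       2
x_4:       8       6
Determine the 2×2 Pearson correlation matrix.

Step 1 — column means:
  mean(X_1) = (4 + 1 + 4 + 8) / 4 = 17/4 = 4.25
  mean(X_2) = (6 + 3 + 2 + 6) / 4 = 17/4 = 4.25

Step 2 — sample variances and covariances s[i,j] = (1/(n-1)) · Σ_k (x_{k,i} - mean_i) · (x_{k,j} - mean_j), with n-1 = 3:
  s[X_1,X_1] = ((-0.25)·(-0.25) + (-3.25)·(-3.25) + (-0.25)·(-0.25) + (3.75)·(3.75)) / 3 = 24.75/3 = 8.25
  s[X_1,X_2] = ((-0.25)·(1.75) + (-3.25)·(-1.25) + (-0.25)·(-2.25) + (3.75)·(1.75)) / 3 = 10.75/3 = 3.5833
  s[X_2,X_2] = ((1.75)·(1.75) + (-1.25)·(-1.25) + (-2.25)·(-2.25) + (1.75)·(1.75)) / 3 = 12.75/3 = 4.25
  Sample standard deviations s_i = √(s[i,i]):
  s(X_1) = √(8.25) = 2.8723
  s(X_2) = √(4.25) = 2.0616

Step 3 — r_{ij} = s_{ij} / (s_i · s_j):
  r[X_1,X_1] = 1 (diagonal).
  r[X_1,X_2] = 3.5833 / (2.8723 · 2.0616) = 3.5833 / 5.9214 = 0.6052
  r[X_2,X_2] = 1 (diagonal).

R is symmetric with unit diagonal. Assembling:

R = [[1, 0.6052],
 [0.6052, 1]]


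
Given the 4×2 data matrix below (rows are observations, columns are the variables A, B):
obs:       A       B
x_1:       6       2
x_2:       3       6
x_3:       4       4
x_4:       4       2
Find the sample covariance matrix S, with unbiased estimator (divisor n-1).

Step 1 — column means:
  mean(A) = (6 + 3 + 4 + 4) / 4 = 17/4 = 4.25
  mean(B) = (2 + 6 + 4 + 2) / 4 = 14/4 = 3.5

Step 2 — sample covariance S[i,j] = (1/(n-1)) · Σ_k (x_{k,i} - mean_i) · (x_{k,j} - mean_j), with n-1 = 3.
  S[A,A] = ((1.75)·(1.75) + (-1.25)·(-1.25) + (-0.25)·(-0.25) + (-0.25)·(-0.25)) / 3 = 4.75/3 = 1.5833
  S[A,B] = ((1.75)·(-1.5) + (-1.25)·(2.5) + (-0.25)·(0.5) + (-0.25)·(-1.5)) / 3 = -5.5/3 = -1.8333
  S[B,B] = ((-1.5)·(-1.5) + (2.5)·(2.5) + (0.5)·(0.5) + (-1.5)·(-1.5)) / 3 = 11/3 = 3.6667

S is symmetric (S[j,i] = S[i,j]). Assembling:

S = [[1.5833, -1.8333],
 [-1.8333, 3.6667]]


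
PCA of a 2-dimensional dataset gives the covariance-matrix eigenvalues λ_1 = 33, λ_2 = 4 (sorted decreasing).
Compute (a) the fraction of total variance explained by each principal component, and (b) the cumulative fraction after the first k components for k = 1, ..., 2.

Step 1 — total variance = trace(Sigma) = Σ λ_i = 33 + 4 = 37.

Step 2 — fraction explained by component i = λ_i / Σ λ:
  PC1: 33/37 = 0.8919
  PC2: 4/37 = 0.1081

Step 3 — cumulative fraction after k components = (λ_1 + ... + λ_k) / Σ λ:
  k = 1: 33/37 = 0.8919
  k = 2: (33 + 4)/37 = 37/37 = 1

Summary (fraction, with percent):

explained: PC1 0.8919 (89.19%), PC2 0.1081 (10.81%);  cumulative: 0.8919, 1


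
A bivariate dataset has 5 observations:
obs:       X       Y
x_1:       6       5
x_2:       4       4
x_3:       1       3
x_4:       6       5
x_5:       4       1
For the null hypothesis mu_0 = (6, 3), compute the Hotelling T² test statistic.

Step 1 — sample mean vector:
  mean(X) = (6 + 4 + 1 + 6 + 4) / 5 = 21/5 = 4.2
  mean(Y) = (5 + 4 + 3 + 5 + 1) / 5 = 18/5 = 3.6
  x̄ = (4.2, 3.6),  deviation x̄ - mu_0 = (4.2, 3.6) - (6, 3) = (-1.8, 0.6).

Step 2 — sample covariance matrix, S[i,j] = (1/(n-1)) · Σ_k (x_{k,i} - mean_i) · (x_{k,j} - mean_j), divisor n-1 = 4:
  S[X,X] = ((1.8)·(1.8) + (-0.2)·(-0.2) + (-3.2)·(-3.2) + (1.8)·(1.8) + (-0.2)·(-0.2)) / 4 = 16.8/4 = 4.2
  S[X,Y] = ((1.8)·(1.4) + (-0.2)·(0.4) + (-3.2)·(-0.6) + (1.8)·(1.4) + (-0.2)·(-2.6)) / 4 = 7.4/4 = 1.85
  S[Y,Y] = ((1.4)·(1.4) + (0.4)·(0.4) + (-0.6)·(-0.6) + (1.4)·(1.4) + (-2.6)·(-2.6)) / 4 = 11.2/4 = 2.8
  S = [[4.2, 1.85],
 [1.85, 2.8]].

Step 3 — invert S. det(S) = 4.2·2.8 - (1.85)² = 8.3375.
  S^{-1} = (1/det) · [[d, -b], [-b, a]] = [[0.3358, -0.2219],
 [-0.2219, 0.5037]].

Step 4 — quadratic form (x̄ - mu_0)^T · S^{-1} · (x̄ - mu_0):
  S^{-1} · (x̄ - mu_0) = (-0.7376, 0.7016),
  (x̄ - mu_0)^T · [...] = (-1.8)·(-0.7376) + (0.6)·(0.7016) = 1.7487.

Step 5 — scale by n: T² = 5 · 1.7487 = 8.7436.

T² ≈ 8.7436


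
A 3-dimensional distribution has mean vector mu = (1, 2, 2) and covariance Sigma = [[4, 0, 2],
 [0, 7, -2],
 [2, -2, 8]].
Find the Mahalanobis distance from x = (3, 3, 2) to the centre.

Step 1 — centre the observation: (x - mu) = (2, 1, 0).

Step 2 — invert Sigma (cofactor / det for 3×3, or solve directly):
  Sigma^{-1} = [[0.2889, -0.0222, -0.0778],
 [-0.0222, 0.1556, 0.0444],
 [-0.0778, 0.0444, 0.1556]].

Step 3 — form the quadratic (x - mu)^T · Sigma^{-1} · (x - mu):
  Sigma^{-1} · (x - mu) = (0.5556, 0.1111, -0.1111).
  (x - mu)^T · [Sigma^{-1} · (x - mu)] = (2)·(0.5556) + (1)·(0.1111) + (0)·(-0.1111) = 1.2222.

Step 4 — take square root: d = √(1.2222) ≈ 1.1055.

d(x, mu) = √(1.2222) ≈ 1.1055


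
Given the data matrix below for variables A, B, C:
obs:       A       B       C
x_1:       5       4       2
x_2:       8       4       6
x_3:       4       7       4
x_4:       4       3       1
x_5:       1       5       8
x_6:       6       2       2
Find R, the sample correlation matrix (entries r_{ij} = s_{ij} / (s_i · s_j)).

Step 1 — column means:
  mean(A) = (5 + 8 + 4 + 4 + 1 + 6) / 6 = 28/6 = 4.6667
  mean(B) = (4 + 4 + 7 + 3 + 5 + 2) / 6 = 25/6 = 4.1667
  mean(C) = (2 + 6 + 4 + 1 + 8 + 2) / 6 = 23/6 = 3.8333

Step 2 — sample variances and covariances s[i,j] = (1/(n-1)) · Σ_k (x_{k,i} - mean_i) · (x_{k,j} - mean_j), with n-1 = 5:
  s[A,A] = ((0.3333)·(0.3333) + (3.3333)·(3.3333) + (-0.6667)·(-0.6667) + (-0.6667)·(-0.6667) + (-3.6667)·(-3.6667) + (1.3333)·(1.3333)) / 5 = 27.3333/5 = 5.4667
  s[A,B] = ((0.3333)·(-0.1667) + (3.3333)·(-0.1667) + (-0.6667)·(2.8333) + (-0.6667)·(-1.1667) + (-3.6667)·(0.8333) + (1.3333)·(-2.1667)) / 5 = -7.6667/5 = -1.5333
  s[A,C] = ((0.3333)·(-1.8333) + (3.3333)·(2.1667) + (-0.6667)·(0.1667) + (-0.6667)·(-2.8333) + (-3.6667)·(4.1667) + (1.3333)·(-1.8333)) / 5 = -9.3333/5 = -1.8667
  s[B,B] = ((-0.1667)·(-0.1667) + (-0.1667)·(-0.1667) + (2.8333)·(2.8333) + (-1.1667)·(-1.1667) + (0.8333)·(0.8333) + (-2.1667)·(-2.1667)) / 5 = 14.8333/5 = 2.9667
  s[B,C] = ((-0.1667)·(-1.8333) + (-0.1667)·(2.1667) + (2.8333)·(0.1667) + (-1.1667)·(-2.8333) + (0.8333)·(4.1667) + (-2.1667)·(-1.8333)) / 5 = 11.1667/5 = 2.2333
  s[C,C] = ((-1.8333)·(-1.8333) + (2.1667)·(2.1667) + (0.1667)·(0.1667) + (-2.8333)·(-2.8333) + (4.1667)·(4.1667) + (-1.8333)·(-1.8333)) / 5 = 36.8333/5 = 7.3667
  Sample standard deviations s_i = √(s[i,i]):
  s(A) = √(5.4667) = 2.3381
  s(B) = √(2.9667) = 1.7224
  s(C) = √(7.3667) = 2.7142

Step 3 — r_{ij} = s_{ij} / (s_i · s_j):
  r[A,A] = 1 (diagonal).
  r[A,B] = -1.5333 / (2.3381 · 1.7224) = -1.5333 / 4.0271 = -0.3808
  r[A,C] = -1.8667 / (2.3381 · 2.7142) = -1.8667 / 6.346 = -0.2942
  r[B,B] = 1 (diagonal).
  r[B,C] = 2.2333 / (1.7224 · 2.7142) = 2.2333 / 4.6749 = 0.4777
  r[C,C] = 1 (diagonal).

R is symmetric with unit diagonal. Assembling:

R = [[1, -0.3808, -0.2942],
 [-0.3808, 1, 0.4777],
 [-0.2942, 0.4777, 1]]


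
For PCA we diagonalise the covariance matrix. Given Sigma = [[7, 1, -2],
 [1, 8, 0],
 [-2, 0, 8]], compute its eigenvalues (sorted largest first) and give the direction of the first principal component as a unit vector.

Step 1 — characteristic polynomial p(λ) = det(λI - Sigma) = λ³ - tr·λ² + c_1·λ - det, where tr = trace, c_1 = sum of the principal 2×2 minors, det = det(Sigma):
  tr = 7 + 8 + 8 = 23,
  c_1 = (7·8 - (1)²) + (7·8 - (-2)²) + (8·8 - (0)²) = 55 + 52 + 64 = 171,
  det = 7·(8·8 - (0)²) - (1)·((1)·8 - (0)·(-2)) + (-2)·((1)·(0) - 8·(-2)) = 7·(64) - (1)·(8) + (-2)·(16) = 408.
  So p(λ) = λ³ - 23λ² + 171λ - 408.
Step 2 — look for an integer root (rational root theorem: any rational root is an integer divisor of 408). Testing λ = 8:
  p(8) = 512 - 1472 + 1368 - 408 = 0  ✓
  Dividing out (λ - 8): p(λ) = (λ - 8)(λ² - 15λ + 51).
Step 3 — remaining eigenvalues from the quadratic λ² - 15λ + 51 = 0:
  Δ = 15² - 4·51 = 225 - 204 = 21,  λ = (15 ± √21)/2 = (15 ± 4.5826)/2 ≈ 9.7913 or 5.2087.
  Sorted: λ_1 = 9.7913,  λ_2 = 8,  λ_3 = 5.2087  (check: sum = 23 = tr ✓).

Step 4 — unit eigenvector for λ_1 ≈ 9.7913: v spans the null space of (Sigma - λ_1 I), whose rows are
  r_1 = (-2.7913, 1, -2),  r_2 = (1, -1.7913, 0),  r_3 = (-2, 0, -1.7913).
  v is orthogonal to every row, so take v ∝ r_1 × r_2 = ((1)·(0) - (-2)·(-1.7913), (-2)·(1) - (-2.7913)·(0), (-2.7913)·(-1.7913) - (1)·(1)) ≈ (-3.5826, -2, 4).
  Rescale (multiply by -1 so the first nonzero entry is positive): u = (3.5826, 2, -4).
  ||u|| = √((3.5826)² + (2)² + (-4)²) = √(32.8348) ≈ 5.7302,  v_1 = u/||u|| ≈ (0.6252, 0.349, -0.6981) (||v_1|| = 1).

λ_1 = 9.7913,  λ_2 = 8,  λ_3 = 5.2087;  v_1 ≈ (0.6252, 0.349, -0.6981)
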